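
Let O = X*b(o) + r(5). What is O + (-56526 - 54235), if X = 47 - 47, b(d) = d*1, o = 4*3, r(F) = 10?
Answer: -110751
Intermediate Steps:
o = 12
b(d) = d
X = 0
O = 10 (O = 0*12 + 10 = 0 + 10 = 10)
O + (-56526 - 54235) = 10 + (-56526 - 54235) = 10 - 110761 = -110751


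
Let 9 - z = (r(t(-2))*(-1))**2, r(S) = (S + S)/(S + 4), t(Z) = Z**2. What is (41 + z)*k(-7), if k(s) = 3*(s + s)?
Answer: -2058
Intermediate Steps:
k(s) = 6*s (k(s) = 3*(2*s) = 6*s)
r(S) = 2*S/(4 + S) (r(S) = (2*S)/(4 + S) = 2*S/(4 + S))
z = 8 (z = 9 - ((2*(-2)**2/(4 + (-2)**2))*(-1))**2 = 9 - ((2*4/(4 + 4))*(-1))**2 = 9 - ((2*4/8)*(-1))**2 = 9 - ((2*4*(1/8))*(-1))**2 = 9 - (1*(-1))**2 = 9 - 1*(-1)**2 = 9 - 1*1 = 9 - 1 = 8)
(41 + z)*k(-7) = (41 + 8)*(6*(-7)) = 49*(-42) = -2058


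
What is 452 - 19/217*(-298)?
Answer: 103746/217 ≈ 478.09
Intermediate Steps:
452 - 19/217*(-298) = 452 + 5662/217 = 103746/217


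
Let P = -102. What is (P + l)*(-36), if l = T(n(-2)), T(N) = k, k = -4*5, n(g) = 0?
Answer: 4392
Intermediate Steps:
k = -20
T(N) = -20
l = -20
(P + l)*(-36) = (-102 - 20)*(-36) = -122*(-36) = 4392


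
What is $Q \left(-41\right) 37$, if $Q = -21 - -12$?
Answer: $13653$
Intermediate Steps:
$Q = -9$ ($Q = -21 + 12 = -9$)
$Q \left(-41\right) 37 = \left(-9\right) \left(-41\right) 37 = 369 \cdot 37 = 13653$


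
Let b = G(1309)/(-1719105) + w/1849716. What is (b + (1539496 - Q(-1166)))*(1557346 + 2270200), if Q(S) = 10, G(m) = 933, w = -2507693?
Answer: 3122856198796920082155017/529976004030 ≈ 5.8925e+12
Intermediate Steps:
b = -1437571119931/1059952008060 (b = 933/(-1719105) - 2507693/1849716 = 933*(-1/1719105) - 2507693*1/1849716 = -311/573035 - 2507693/1849716 = -1437571119931/1059952008060 ≈ -1.3563)
(b + (1539496 - Q(-1166)))*(1557346 + 2270200) = (-1437571119931/1059952008060 + (1539496 - 1*10))*(1557346 + 2270200) = (-1437571119931/1059952008060 + (1539496 - 10))*3827546 = (-1437571119931/1059952008060 + 1539486)*3827546 = (1631779839509137229/1059952008060)*3827546 = 3122856198796920082155017/529976004030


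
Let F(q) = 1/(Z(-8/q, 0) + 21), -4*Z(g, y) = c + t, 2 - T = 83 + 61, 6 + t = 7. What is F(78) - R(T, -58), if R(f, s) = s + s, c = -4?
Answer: 10096/87 ≈ 116.05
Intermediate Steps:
t = 1 (t = -6 + 7 = 1)
T = -142 (T = 2 - (83 + 61) = 2 - 1*144 = 2 - 144 = -142)
Z(g, y) = 3/4 (Z(g, y) = -(-4 + 1)/4 = -1/4*(-3) = 3/4)
R(f, s) = 2*s
F(q) = 4/87 (F(q) = 1/(3/4 + 21) = 1/(87/4) = 4/87)
F(78) - R(T, -58) = 4/87 - 2*(-58) = 4/87 - 1*(-116) = 4/87 + 116 = 10096/87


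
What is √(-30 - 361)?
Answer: I*√391 ≈ 19.774*I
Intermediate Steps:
√(-30 - 361) = √(-391) = I*√391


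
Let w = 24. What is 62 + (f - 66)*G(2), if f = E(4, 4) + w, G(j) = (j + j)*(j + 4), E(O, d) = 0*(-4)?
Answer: -946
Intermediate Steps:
E(O, d) = 0
G(j) = 2*j*(4 + j) (G(j) = (2*j)*(4 + j) = 2*j*(4 + j))
f = 24 (f = 0 + 24 = 24)
62 + (f - 66)*G(2) = 62 + (24 - 66)*(2*2*(4 + 2)) = 62 - 84*2*6 = 62 - 42*24 = 62 - 1008 = -946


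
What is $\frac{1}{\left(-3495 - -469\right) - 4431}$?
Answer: $- \frac{1}{7457} \approx -0.0001341$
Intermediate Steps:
$\frac{1}{\left(-3495 - -469\right) - 4431} = \frac{1}{\left(-3495 + 469\right) - 4431} = \frac{1}{-3026 - 4431} = \frac{1}{-7457} = - \frac{1}{7457}$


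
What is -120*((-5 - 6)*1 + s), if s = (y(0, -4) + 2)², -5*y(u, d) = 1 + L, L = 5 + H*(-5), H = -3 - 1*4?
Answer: -16464/5 ≈ -3292.8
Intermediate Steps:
H = -7 (H = -3 - 4 = -7)
L = 40 (L = 5 - 7*(-5) = 5 + 35 = 40)
y(u, d) = -41/5 (y(u, d) = -(1 + 40)/5 = -⅕*41 = -41/5)
s = 961/25 (s = (-41/5 + 2)² = (-31/5)² = 961/25 ≈ 38.440)
-120*((-5 - 6)*1 + s) = -120*((-5 - 6)*1 + 961/25) = -120*(-11*1 + 961/25) = -120*(-11 + 961/25) = -120*686/25 = -16464/5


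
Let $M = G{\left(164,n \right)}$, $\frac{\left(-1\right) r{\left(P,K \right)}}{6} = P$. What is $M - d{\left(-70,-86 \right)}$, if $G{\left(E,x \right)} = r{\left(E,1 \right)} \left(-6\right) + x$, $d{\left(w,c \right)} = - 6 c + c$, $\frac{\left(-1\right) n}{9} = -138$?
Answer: $6716$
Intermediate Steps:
$n = 1242$ ($n = \left(-9\right) \left(-138\right) = 1242$)
$r{\left(P,K \right)} = - 6 P$
$d{\left(w,c \right)} = - 5 c$
$G{\left(E,x \right)} = x + 36 E$ ($G{\left(E,x \right)} = - 6 E \left(-6\right) + x = 36 E + x = x + 36 E$)
$M = 7146$ ($M = 1242 + 36 \cdot 164 = 1242 + 5904 = 7146$)
$M - d{\left(-70,-86 \right)} = 7146 - \left(-5\right) \left(-86\right) = 7146 - 430 = 6716$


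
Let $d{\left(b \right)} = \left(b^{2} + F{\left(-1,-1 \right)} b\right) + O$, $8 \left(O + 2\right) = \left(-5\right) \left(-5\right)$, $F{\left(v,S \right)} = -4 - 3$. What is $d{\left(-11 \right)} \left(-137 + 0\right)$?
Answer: $- \frac{218241}{8} \approx -27280.0$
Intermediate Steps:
$F{\left(v,S \right)} = -7$
$O = \frac{9}{8}$ ($O = -2 + \frac{\left(-5\right) \left(-5\right)}{8} = -2 + \frac{1}{8} \cdot 25 = -2 + \frac{25}{8} = \frac{9}{8} \approx 1.125$)
$d{\left(b \right)} = \frac{9}{8} + b^{2} - 7 b$ ($d{\left(b \right)} = \left(b^{2} - 7 b\right) + \frac{9}{8} = \frac{9}{8} + b^{2} - 7 b$)
$d{\left(-11 \right)} \left(-137 + 0\right) = \left(\frac{9}{8} + \left(-11\right)^{2} - -77\right) \left(-137 + 0\right) = \left(\frac{9}{8} + 121 + 77\right) \left(-137\right) = \frac{1593}{8} \left(-137\right) = - \frac{218241}{8}$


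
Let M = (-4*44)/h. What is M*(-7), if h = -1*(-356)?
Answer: 308/89 ≈ 3.4607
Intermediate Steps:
h = 356
M = -44/89 (M = -4*44/356 = -176*1/356 = -44/89 ≈ -0.49438)
M*(-7) = -44/89*(-7) = 308/89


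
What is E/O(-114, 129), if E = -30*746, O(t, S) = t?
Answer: 3730/19 ≈ 196.32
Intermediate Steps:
E = -22380
E/O(-114, 129) = -22380/(-114) = -22380*(-1/114) = 3730/19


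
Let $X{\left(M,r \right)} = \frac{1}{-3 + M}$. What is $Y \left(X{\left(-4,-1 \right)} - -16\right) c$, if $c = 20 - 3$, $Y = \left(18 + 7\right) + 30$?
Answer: $\frac{103785}{7} \approx 14826.0$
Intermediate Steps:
$Y = 55$ ($Y = 25 + 30 = 55$)
$c = 17$ ($c = 20 - 3 = 17$)
$Y \left(X{\left(-4,-1 \right)} - -16\right) c = 55 \left(\frac{1}{-3 - 4} - -16\right) 17 = 55 \left(\frac{1}{-7} + 16\right) 17 = 55 \left(- \frac{1}{7} + 16\right) 17 = 55 \cdot \frac{111}{7} \cdot 17 = \frac{6105}{7} \cdot 17 = \frac{103785}{7}$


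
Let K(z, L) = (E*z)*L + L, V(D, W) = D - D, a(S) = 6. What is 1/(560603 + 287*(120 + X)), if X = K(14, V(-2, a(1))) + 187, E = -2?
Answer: 1/648712 ≈ 1.5415e-6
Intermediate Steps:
V(D, W) = 0
K(z, L) = L - 2*L*z (K(z, L) = (-2*z)*L + L = -2*L*z + L = L - 2*L*z)
X = 187 (X = 0*(1 - 2*14) + 187 = 0*(1 - 28) + 187 = 0*(-27) + 187 = 0 + 187 = 187)
1/(560603 + 287*(120 + X)) = 1/(560603 + 287*(120 + 187)) = 1/(560603 + 287*307) = 1/(560603 + 88109) = 1/648712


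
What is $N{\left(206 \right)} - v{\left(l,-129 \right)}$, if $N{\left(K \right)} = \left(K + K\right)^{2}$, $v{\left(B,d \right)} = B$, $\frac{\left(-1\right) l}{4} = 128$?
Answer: $170256$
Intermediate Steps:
$l = -512$ ($l = \left(-4\right) 128 = -512$)
$N{\left(K \right)} = 4 K^{2}$ ($N{\left(K \right)} = \left(2 K\right)^{2} = 4 K^{2}$)
$N{\left(206 \right)} - v{\left(l,-129 \right)} = 4 \cdot 206^{2} - -512 = 4 \cdot 42436 + 512 = 169744 + 512 = 170256$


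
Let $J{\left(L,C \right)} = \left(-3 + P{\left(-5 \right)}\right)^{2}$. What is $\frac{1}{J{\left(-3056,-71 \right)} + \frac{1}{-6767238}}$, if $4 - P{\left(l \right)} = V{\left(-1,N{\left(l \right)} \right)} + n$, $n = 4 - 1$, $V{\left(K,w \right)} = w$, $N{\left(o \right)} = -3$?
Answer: $\frac{6767238}{6767237} \approx 1.0$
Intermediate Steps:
$n = 3$ ($n = 4 - 1 = 3$)
$P{\left(l \right)} = 4$ ($P{\left(l \right)} = 4 - \left(-3 + 3\right) = 4 - 0 = 4 + 0 = 4$)
$J{\left(L,C \right)} = 1$ ($J{\left(L,C \right)} = \left(-3 + 4\right)^{2} = 1^{2} = 1$)
$\frac{1}{J{\left(-3056,-71 \right)} + \frac{1}{-6767238}} = \frac{1}{1 + \frac{1}{-6767238}} = \frac{1}{1 - \frac{1}{6767238}} = \frac{1}{\frac{6767237}{6767238}} = \frac{6767238}{6767237}$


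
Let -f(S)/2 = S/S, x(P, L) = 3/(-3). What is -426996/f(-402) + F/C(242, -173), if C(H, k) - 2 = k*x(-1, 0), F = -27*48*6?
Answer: 37354374/175 ≈ 2.1345e+5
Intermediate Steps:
F = -7776 (F = -1296*6 = -7776)
x(P, L) = -1 (x(P, L) = 3*(-⅓) = -1)
f(S) = -2 (f(S) = -2*S/S = -2*1 = -2)
C(H, k) = 2 - k (C(H, k) = 2 + k*(-1) = 2 - k)
-426996/f(-402) + F/C(242, -173) = -426996/(-2) - 7776/(2 - 1*(-173)) = -426996*(-½) - 7776/(2 + 173) = 213498 - 7776/175 = 37354374/175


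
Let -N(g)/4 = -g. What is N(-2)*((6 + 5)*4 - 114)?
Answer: 560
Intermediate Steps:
N(g) = 4*g (N(g) = -(-4)*g = 4*g)
N(-2)*((6 + 5)*4 - 114) = (4*(-2))*((6 + 5)*4 - 114) = -8*(11*4 - 114) = -8*(44 - 114) = -8*(-70) = 560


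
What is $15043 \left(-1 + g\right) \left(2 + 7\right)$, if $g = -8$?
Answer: $-1218483$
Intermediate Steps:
$15043 \left(-1 + g\right) \left(2 + 7\right) = 15043 \left(-1 - 8\right) \left(2 + 7\right) = 15043 \left(\left(-9\right) 9\right) = 15043 \left(-81\right) = -1218483$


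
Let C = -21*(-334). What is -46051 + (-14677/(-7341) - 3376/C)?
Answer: -395179570202/8581629 ≈ -46050.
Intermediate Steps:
C = 7014
-46051 + (-14677/(-7341) - 3376/C) = -46051 + (-14677/(-7341) - 3376/7014) = -46051 + (-14677*(-1/7341) - 3376*1/7014) = -46051 + (14677/7341 - 1688/3507) = -46051 + 13026877/8581629 = -395179570202/8581629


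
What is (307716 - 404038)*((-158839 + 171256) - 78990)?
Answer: 6412444506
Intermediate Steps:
(307716 - 404038)*((-158839 + 171256) - 78990) = -96322*(12417 - 78990) = -96322*(-66573) = 6412444506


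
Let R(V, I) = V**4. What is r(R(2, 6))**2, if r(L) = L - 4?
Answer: 144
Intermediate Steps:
r(L) = -4 + L
r(R(2, 6))**2 = (-4 + 2**4)**2 = (-4 + 16)**2 = 12**2 = 144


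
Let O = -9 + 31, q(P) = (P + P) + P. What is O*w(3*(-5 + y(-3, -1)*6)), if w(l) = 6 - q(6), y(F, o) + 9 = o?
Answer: -264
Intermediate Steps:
y(F, o) = -9 + o
q(P) = 3*P (q(P) = 2*P + P = 3*P)
w(l) = -12 (w(l) = 6 - 3*6 = 6 - 1*18 = 6 - 18 = -12)
O = 22
O*w(3*(-5 + y(-3, -1)*6)) = 22*(-12) = -264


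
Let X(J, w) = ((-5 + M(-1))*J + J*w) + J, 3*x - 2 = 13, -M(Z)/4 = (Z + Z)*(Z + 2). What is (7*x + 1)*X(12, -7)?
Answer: -1296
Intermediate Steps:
M(Z) = -8*Z*(2 + Z) (M(Z) = -4*(Z + Z)*(Z + 2) = -4*2*Z*(2 + Z) = -8*Z*(2 + Z))
x = 5 (x = ⅔ + (⅓)*13 = ⅔ + 13/3 = 5)
X(J, w) = 4*J + J*w (X(J, w) = ((-5 - 8*(-1)*(2 - 1))*J + J*w) + J = ((-5 - 8*(-1)*1)*J + J*w) + J = ((-5 + 8)*J + J*w) + J = (3*J + J*w) + J = 4*J + J*w)
(7*x + 1)*X(12, -7) = (7*5 + 1)*(12*(4 - 7)) = (35 + 1)*(12*(-3)) = 36*(-36) = -1296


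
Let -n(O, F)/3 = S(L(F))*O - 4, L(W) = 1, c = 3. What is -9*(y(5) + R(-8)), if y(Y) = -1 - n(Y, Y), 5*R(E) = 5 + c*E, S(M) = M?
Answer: 81/5 ≈ 16.200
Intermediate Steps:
n(O, F) = 12 - 3*O (n(O, F) = -3*(1*O - 4) = -3*(O - 4) = -3*(-4 + O) = 12 - 3*O)
R(E) = 1 + 3*E/5 (R(E) = (5 + 3*E)/5 = 1 + 3*E/5)
y(Y) = -13 + 3*Y (y(Y) = -1 - (12 - 3*Y) = -1 + (-12 + 3*Y) = -13 + 3*Y)
-9*(y(5) + R(-8)) = -9*((-13 + 3*5) + (1 + (3/5)*(-8))) = -9*((-13 + 15) + (1 - 24/5)) = -9*(2 - 19/5) = -9*(-9/5) = 81/5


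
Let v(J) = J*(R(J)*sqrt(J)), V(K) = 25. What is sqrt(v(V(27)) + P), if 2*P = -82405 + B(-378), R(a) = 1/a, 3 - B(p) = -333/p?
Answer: I*sqrt(72670521)/42 ≈ 202.97*I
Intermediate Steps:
B(p) = 3 + 333/p (B(p) = 3 - (-333)/p = 3 + 333/p)
P = -3460921/84 (P = (-82405 + (3 + 333/(-378)))/2 = (-82405 + (3 + 333*(-1/378)))/2 = (-82405 + (3 - 37/42))/2 = (-82405 + 89/42)/2 = (1/2)*(-3460921/42) = -3460921/84 ≈ -41201.)
v(J) = sqrt(J) (v(J) = J*(sqrt(J)/J) = J/sqrt(J) = sqrt(J))
sqrt(v(V(27)) + P) = sqrt(sqrt(25) - 3460921/84) = sqrt(5 - 3460921/84) = sqrt(-3460501/84) = I*sqrt(72670521)/42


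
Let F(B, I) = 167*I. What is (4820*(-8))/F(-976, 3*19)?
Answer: -38560/9519 ≈ -4.0508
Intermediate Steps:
(4820*(-8))/F(-976, 3*19) = (4820*(-8))/((167*(3*19))) = -38560/(167*57) = -38560/9519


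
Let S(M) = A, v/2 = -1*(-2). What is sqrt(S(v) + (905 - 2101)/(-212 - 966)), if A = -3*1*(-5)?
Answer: sqrt(5556037)/589 ≈ 4.0019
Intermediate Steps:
v = 4 (v = 2*(-1*(-2)) = 2*2 = 4)
A = 15 (A = -3*(-5) = 15)
S(M) = 15
sqrt(S(v) + (905 - 2101)/(-212 - 966)) = sqrt(15 + (905 - 2101)/(-212 - 966)) = sqrt(15 - 1196/(-1178)) = sqrt(15 - 1196*(-1/1178)) = sqrt(15 + 598/589) = sqrt(9433/589) = sqrt(5556037)/589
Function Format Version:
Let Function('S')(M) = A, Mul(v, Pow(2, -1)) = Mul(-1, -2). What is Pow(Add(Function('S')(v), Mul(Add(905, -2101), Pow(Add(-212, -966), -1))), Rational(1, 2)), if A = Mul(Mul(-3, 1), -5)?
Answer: Mul(Rational(1, 589), Pow(5556037, Rational(1, 2))) ≈ 4.0019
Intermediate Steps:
v = 4 (v = Mul(2, Mul(-1, -2)) = Mul(2, 2) = 4)
A = 15 (A = Mul(-3, -5) = 15)
Function('S')(M) = 15
Pow(Add(Function('S')(v), Mul(Add(905, -2101), Pow(Add(-212, -966), -1))), Rational(1, 2)) = Pow(Add(15, Mul(Add(905, -2101), Pow(Add(-212, -966), -1))), Rational(1, 2)) = Pow(Add(15, Mul(-1196, Pow(-1178, -1))), Rational(1, 2)) = Pow(Add(15, Mul(-1196, Rational(-1, 1178))), Rational(1, 2)) = Pow(Add(15, Rational(598, 589)), Rational(1, 2)) = Pow(Rational(9433, 589), Rational(1, 2)) = Mul(Rational(1, 589), Pow(5556037, Rational(1, 2)))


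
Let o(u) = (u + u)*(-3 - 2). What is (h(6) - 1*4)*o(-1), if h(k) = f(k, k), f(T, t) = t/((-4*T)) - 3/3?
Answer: -105/2 ≈ -52.500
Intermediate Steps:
o(u) = -10*u (o(u) = (2*u)*(-5) = -10*u)
f(T, t) = -1 - t/(4*T) (f(T, t) = t*(-1/(4*T)) - 3*⅓ = -t/(4*T) - 1 = -1 - t/(4*T))
h(k) = -5/4 (h(k) = (-k - k/4)/k = (-5*k/4)/k = -5/4)
(h(6) - 1*4)*o(-1) = (-5/4 - 1*4)*(-10*(-1)) = (-5/4 - 4)*10 = -21/4*10 = -105/2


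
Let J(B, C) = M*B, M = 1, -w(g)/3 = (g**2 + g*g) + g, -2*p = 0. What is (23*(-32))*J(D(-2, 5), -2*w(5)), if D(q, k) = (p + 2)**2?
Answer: -2944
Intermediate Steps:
p = 0 (p = -1/2*0 = 0)
D(q, k) = 4 (D(q, k) = (0 + 2)**2 = 2**2 = 4)
w(g) = -6*g**2 - 3*g (w(g) = -3*((g**2 + g*g) + g) = -3*((g**2 + g**2) + g) = -3*(2*g**2 + g) = -3*(g + 2*g**2) = -6*g**2 - 3*g)
J(B, C) = B (J(B, C) = 1*B = B)
(23*(-32))*J(D(-2, 5), -2*w(5)) = (23*(-32))*4 = -736*4 = -2944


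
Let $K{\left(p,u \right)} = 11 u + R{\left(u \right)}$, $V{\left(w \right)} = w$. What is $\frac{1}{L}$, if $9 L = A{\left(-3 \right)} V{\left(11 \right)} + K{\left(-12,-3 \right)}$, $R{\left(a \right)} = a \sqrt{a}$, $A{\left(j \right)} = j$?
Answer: $- \frac{66}{487} + \frac{3 i \sqrt{3}}{487} \approx -0.13552 + 0.01067 i$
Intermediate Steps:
$R{\left(a \right)} = a^{\frac{3}{2}}$
$K{\left(p,u \right)} = u^{\frac{3}{2}} + 11 u$ ($K{\left(p,u \right)} = 11 u + u^{\frac{3}{2}} = u^{\frac{3}{2}} + 11 u$)
$L = - \frac{22}{3} - \frac{i \sqrt{3}}{3}$ ($L = \frac{\left(-3\right) 11 + \left(\left(-3\right)^{\frac{3}{2}} + 11 \left(-3\right)\right)}{9} = \frac{-33 - \left(33 + 3 i \sqrt{3}\right)}{9} = \frac{-66 - 3 i \sqrt{3}}{9} = - \frac{22}{3} - \frac{i \sqrt{3}}{3} \approx -7.3333 - 0.57735 i$)
$\frac{1}{L} = \frac{1}{- \frac{22}{3} - \frac{i \sqrt{3}}{3}}$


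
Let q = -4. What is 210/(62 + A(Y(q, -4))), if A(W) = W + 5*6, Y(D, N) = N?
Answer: 105/44 ≈ 2.3864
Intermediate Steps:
A(W) = 30 + W (A(W) = W + 30 = 30 + W)
210/(62 + A(Y(q, -4))) = 210/(62 + (30 - 4)) = 210/(62 + 26) = 210/88 = 210*(1/88) = 105/44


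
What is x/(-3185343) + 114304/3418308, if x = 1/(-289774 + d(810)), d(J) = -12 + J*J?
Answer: 119510745457225/3574017858455226 ≈ 0.033439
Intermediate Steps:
d(J) = -12 + J²
x = 1/366314 (x = 1/(-289774 + (-12 + 810²)) = 1/(-289774 + (-12 + 656100)) = 1/(-289774 + 656088) = 1/366314 ≈ 2.7299e-6)
x/(-3185343) + 114304/3418308 = (1/366314)/(-3185343) + 114304/3418308 = (1/366314)*(-1/3185343) + 114304*(1/3418308) = -1/1166835735702 + 28576/854577 = 119510745457225/3574017858455226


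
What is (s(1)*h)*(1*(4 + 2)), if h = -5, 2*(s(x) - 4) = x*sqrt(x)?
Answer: -135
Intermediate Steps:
s(x) = 4 + x**(3/2)/2 (s(x) = 4 + (x*sqrt(x))/2 = 4 + x**(3/2)/2)
(s(1)*h)*(1*(4 + 2)) = ((4 + 1**(3/2)/2)*(-5))*(1*(4 + 2)) = ((4 + (1/2)*1)*(-5))*(1*6) = ((4 + 1/2)*(-5))*6 = ((9/2)*(-5))*6 = -45/2*6 = -135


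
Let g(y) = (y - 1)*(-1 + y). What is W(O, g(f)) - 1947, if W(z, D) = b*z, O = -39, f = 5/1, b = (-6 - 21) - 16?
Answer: -270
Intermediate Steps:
b = -43 (b = -27 - 16 = -43)
f = 5 (f = 5*1 = 5)
g(y) = (-1 + y)**2 (g(y) = (-1 + y)*(-1 + y) = (-1 + y)**2)
W(z, D) = -43*z
W(O, g(f)) - 1947 = -43*(-39) - 1947 = 1677 - 1947 = -270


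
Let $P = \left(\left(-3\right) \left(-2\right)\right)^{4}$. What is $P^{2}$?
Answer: $1679616$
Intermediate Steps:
$P = 1296$ ($P = 6^{4} = 1296$)
$P^{2} = 1296^{2} = 1679616$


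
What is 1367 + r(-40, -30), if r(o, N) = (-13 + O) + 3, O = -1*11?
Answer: 1346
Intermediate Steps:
O = -11
r(o, N) = -21 (r(o, N) = (-13 - 11) + 3 = -24 + 3 = -21)
1367 + r(-40, -30) = 1367 - 21 = 1346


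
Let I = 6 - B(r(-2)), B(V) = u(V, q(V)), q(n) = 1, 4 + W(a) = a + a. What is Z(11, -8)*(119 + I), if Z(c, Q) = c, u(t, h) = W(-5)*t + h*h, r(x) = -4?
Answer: 748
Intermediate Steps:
W(a) = -4 + 2*a (W(a) = -4 + (a + a) = -4 + 2*a)
u(t, h) = h² - 14*t (u(t, h) = (-4 + 2*(-5))*t + h*h = (-4 - 10)*t + h² = -14*t + h² = h² - 14*t)
B(V) = 1 - 14*V (B(V) = 1² - 14*V = 1 - 14*V)
I = -51 (I = 6 - (1 - 14*(-4)) = 6 - (1 + 56) = 6 - 1*57 = 6 - 57 = -51)
Z(11, -8)*(119 + I) = 11*(119 - 51) = 11*68 = 748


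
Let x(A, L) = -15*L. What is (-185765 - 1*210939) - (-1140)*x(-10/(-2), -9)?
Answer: -242804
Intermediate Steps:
(-185765 - 1*210939) - (-1140)*x(-10/(-2), -9) = (-185765 - 1*210939) - (-1140)*(-15*(-9)) = (-185765 - 210939) - (-1140)*135 = -396704 - 1*(-153900) = -396704 + 153900 = -242804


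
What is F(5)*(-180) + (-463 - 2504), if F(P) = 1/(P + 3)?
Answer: -5979/2 ≈ -2989.5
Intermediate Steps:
F(P) = 1/(3 + P)
F(5)*(-180) + (-463 - 2504) = -180/(3 + 5) + (-463 - 2504) = -180/8 - 2967 = (⅛)*(-180) - 2967 = -45/2 - 2967 = -5979/2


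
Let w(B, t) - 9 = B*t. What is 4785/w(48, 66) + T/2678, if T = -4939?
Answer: -958991/2836002 ≈ -0.33815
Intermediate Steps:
w(B, t) = 9 + B*t
4785/w(48, 66) + T/2678 = 4785/(9 + 48*66) - 4939/2678 = 4785/(9 + 3168) - 4939*1/2678 = 4785/3177 - 4939/2678 = 4785*(1/3177) - 4939/2678 = 1595/1059 - 4939/2678 = -958991/2836002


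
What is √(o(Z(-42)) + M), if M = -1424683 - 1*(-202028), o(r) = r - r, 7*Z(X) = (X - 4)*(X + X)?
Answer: I*√1222655 ≈ 1105.7*I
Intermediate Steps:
Z(X) = 2*X*(-4 + X)/7 (Z(X) = ((X - 4)*(X + X))/7 = ((-4 + X)*(2*X))/7 = (2*X*(-4 + X))/7 = 2*X*(-4 + X)/7)
o(r) = 0
M = -1222655 (M = -1424683 + 202028 = -1222655)
√(o(Z(-42)) + M) = √(0 - 1222655) = √(-1222655) = I*√1222655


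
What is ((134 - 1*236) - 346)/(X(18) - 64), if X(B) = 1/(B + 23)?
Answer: 18368/2623 ≈ 7.0027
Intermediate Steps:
X(B) = 1/(23 + B)
((134 - 1*236) - 346)/(X(18) - 64) = ((134 - 1*236) - 346)/(1/(23 + 18) - 64) = ((134 - 236) - 346)/(1/41 - 64) = (-102 - 346)/(1/41 - 64) = -448/(-2623/41) = -448*(-41/2623) = 18368/2623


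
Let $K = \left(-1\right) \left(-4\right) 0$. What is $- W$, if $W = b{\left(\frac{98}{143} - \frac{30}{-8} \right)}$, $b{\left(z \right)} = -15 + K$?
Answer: $15$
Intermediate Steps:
$K = 0$ ($K = 4 \cdot 0 = 0$)
$b{\left(z \right)} = -15$ ($b{\left(z \right)} = -15 + 0 = -15$)
$W = -15$
$- W = \left(-1\right) \left(-15\right) = 15$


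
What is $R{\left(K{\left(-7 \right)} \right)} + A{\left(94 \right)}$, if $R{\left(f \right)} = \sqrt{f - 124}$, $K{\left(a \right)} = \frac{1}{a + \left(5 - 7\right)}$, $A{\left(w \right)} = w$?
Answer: $94 + \frac{i \sqrt{1117}}{3} \approx 94.0 + 11.141 i$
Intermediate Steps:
$K{\left(a \right)} = \frac{1}{-2 + a}$ ($K{\left(a \right)} = \frac{1}{a - 2} = \frac{1}{-2 + a}$)
$R{\left(f \right)} = \sqrt{-124 + f}$
$R{\left(K{\left(-7 \right)} \right)} + A{\left(94 \right)} = \sqrt{-124 + \frac{1}{-2 - 7}} + 94 = \sqrt{-124 + \frac{1}{-9}} + 94 = \sqrt{-124 - \frac{1}{9}} + 94 = \sqrt{- \frac{1117}{9}} + 94 = \frac{i \sqrt{1117}}{3} + 94 = 94 + \frac{i \sqrt{1117}}{3}$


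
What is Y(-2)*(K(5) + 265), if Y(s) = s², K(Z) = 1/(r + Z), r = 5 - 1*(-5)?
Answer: 15904/15 ≈ 1060.3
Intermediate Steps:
r = 10 (r = 5 + 5 = 10)
K(Z) = 1/(10 + Z)
Y(-2)*(K(5) + 265) = (-2)²*(1/(10 + 5) + 265) = 4*(1/15 + 265) = 4*(3976/15) = 15904/15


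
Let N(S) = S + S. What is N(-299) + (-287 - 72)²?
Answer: 128283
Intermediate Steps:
N(S) = 2*S
N(-299) + (-287 - 72)² = 2*(-299) + (-287 - 72)² = -598 + (-359)² = -598 + 128881 = 128283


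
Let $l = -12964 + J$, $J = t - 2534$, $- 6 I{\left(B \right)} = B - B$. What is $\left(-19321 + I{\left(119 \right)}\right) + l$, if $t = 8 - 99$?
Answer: $-34910$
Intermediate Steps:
$t = -91$ ($t = 8 - 99 = -91$)
$I{\left(B \right)} = 0$ ($I{\left(B \right)} = - \frac{B - B}{6} = \left(- \frac{1}{6}\right) 0 = 0$)
$J = -2625$ ($J = -91 - 2534 = -2625$)
$l = -15589$ ($l = -12964 - 2625 = -15589$)
$\left(-19321 + I{\left(119 \right)}\right) + l = \left(-19321 + 0\right) - 15589 = -19321 - 15589 = -34910$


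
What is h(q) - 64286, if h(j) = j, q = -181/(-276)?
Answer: -17742755/276 ≈ -64285.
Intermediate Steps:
q = 181/276 (q = -181*(-1/276) = 181/276 ≈ 0.65580)
h(q) - 64286 = 181/276 - 64286 = -17742755/276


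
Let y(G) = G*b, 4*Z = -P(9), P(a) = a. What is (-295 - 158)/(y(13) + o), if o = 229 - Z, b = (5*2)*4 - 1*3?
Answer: -1812/2849 ≈ -0.63601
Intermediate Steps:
b = 37 (b = 10*4 - 3 = 40 - 3 = 37)
Z = -9/4 (Z = (-1*9)/4 = (¼)*(-9) = -9/4 ≈ -2.2500)
y(G) = 37*G (y(G) = G*37 = 37*G)
o = 925/4 (o = 229 - 1*(-9/4) = 229 + 9/4 = 925/4 ≈ 231.25)
(-295 - 158)/(y(13) + o) = (-295 - 158)/(37*13 + 925/4) = -453/(481 + 925/4) = -453/2849/4 = -453*4/2849 = -1812/2849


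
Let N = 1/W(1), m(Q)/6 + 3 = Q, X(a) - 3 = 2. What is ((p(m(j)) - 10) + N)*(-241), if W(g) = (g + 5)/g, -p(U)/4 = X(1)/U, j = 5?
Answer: 5543/2 ≈ 2771.5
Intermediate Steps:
X(a) = 5 (X(a) = 3 + 2 = 5)
m(Q) = -18 + 6*Q
p(U) = -20/U
W(g) = (5 + g)/g
N = ⅙ (N = 1/((5 + 1)/1) = 1/(1*6) = 1/6 = ⅙ ≈ 0.16667)
((p(m(j)) - 10) + N)*(-241) = ((-20/(-18 + 6*5) - 10) + ⅙)*(-241) = ((-20/(-18 + 30) - 10) + ⅙)*(-241) = ((-20/12 - 10) + ⅙)*(-241) = ((-20*1/12 - 10) + ⅙)*(-241) = ((-5/3 - 10) + ⅙)*(-241) = (-35/3 + ⅙)*(-241) = -23/2*(-241) = 5543/2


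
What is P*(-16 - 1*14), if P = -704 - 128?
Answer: 24960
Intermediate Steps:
P = -832
P*(-16 - 1*14) = -832*(-16 - 1*14) = -832*(-16 - 14) = -832*(-30) = 24960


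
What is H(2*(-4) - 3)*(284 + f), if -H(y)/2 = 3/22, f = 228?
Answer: -1536/11 ≈ -139.64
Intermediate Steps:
H(y) = -3/11 (H(y) = -6/22 = -2*3/22 = -3/11)
H(2*(-4) - 3)*(284 + f) = -3*(284 + 228)/11 = -3/11*512 = -1536/11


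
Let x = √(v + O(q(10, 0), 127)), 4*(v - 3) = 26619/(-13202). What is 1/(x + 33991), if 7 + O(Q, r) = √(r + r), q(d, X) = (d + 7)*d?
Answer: 1/(33991 + √(-237851/52808 + √254)) ≈ 2.9417e-5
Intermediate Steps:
q(d, X) = d*(7 + d) (q(d, X) = (7 + d)*d = d*(7 + d))
O(Q, r) = -7 + √2*√r (O(Q, r) = -7 + √(r + r) = -7 + √(2*r) = -7 + √2*√r)
v = 131805/52808 (v = 3 + (26619/(-13202))/4 = 3 + (26619*(-1/13202))/4 = 3 + (¼)*(-26619/13202) = 3 - 26619/52808 = 131805/52808 ≈ 2.4959)
x = √(-237851/52808 + √254) (x = √(131805/52808 + (-7 + √2*√127)) = √(131805/52808 + (-7 + √254)) = √(-237851/52808 + √254) ≈ 3.3813)
1/(x + 33991) = 1/(√(-3140108902 + 697171216*√254)/26404 + 33991) = 1/(33991 + √(-3140108902 + 697171216*√254)/26404)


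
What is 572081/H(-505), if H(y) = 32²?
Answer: 572081/1024 ≈ 558.67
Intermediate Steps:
H(y) = 1024
572081/H(-505) = 572081/1024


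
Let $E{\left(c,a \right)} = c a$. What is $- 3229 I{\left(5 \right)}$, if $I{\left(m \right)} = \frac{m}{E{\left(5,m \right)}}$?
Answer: $- \frac{3229}{5} \approx -645.8$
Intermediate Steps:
$E{\left(c,a \right)} = a c$
$I{\left(m \right)} = \frac{1}{5}$ ($I{\left(m \right)} = \frac{m}{m 5} = \frac{m}{5 m} = m \frac{1}{5 m} = \frac{1}{5}$)
$- 3229 I{\left(5 \right)} = \left(-3229\right) \frac{1}{5} = - \frac{3229}{5}$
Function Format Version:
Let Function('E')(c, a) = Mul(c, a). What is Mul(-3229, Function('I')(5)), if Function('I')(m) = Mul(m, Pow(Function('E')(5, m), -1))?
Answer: Rational(-3229, 5) ≈ -645.80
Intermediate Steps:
Function('E')(c, a) = Mul(a, c)
Function('I')(m) = Rational(1, 5) (Function('I')(m) = Mul(m, Pow(Mul(m, 5), -1)) = Mul(m, Pow(Mul(5, m), -1)) = Mul(m, Mul(Rational(1, 5), Pow(m, -1))) = Rational(1, 5))
Mul(-3229, Function('I')(5)) = Mul(-3229, Rational(1, 5)) = Rational(-3229, 5)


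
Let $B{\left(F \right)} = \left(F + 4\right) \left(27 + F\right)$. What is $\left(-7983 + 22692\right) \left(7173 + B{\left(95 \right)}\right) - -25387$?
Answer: $283188346$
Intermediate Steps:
$B{\left(F \right)} = \left(4 + F\right) \left(27 + F\right)$
$\left(-7983 + 22692\right) \left(7173 + B{\left(95 \right)}\right) - -25387 = \left(-7983 + 22692\right) \left(7173 + \left(108 + 95^{2} + 31 \cdot 95\right)\right) - -25387 = 14709 \left(7173 + \left(108 + 9025 + 2945\right)\right) + 25387 = 14709 \left(7173 + 12078\right) + 25387 = 14709 \cdot 19251 + 25387 = 283162959 + 25387 = 283188346$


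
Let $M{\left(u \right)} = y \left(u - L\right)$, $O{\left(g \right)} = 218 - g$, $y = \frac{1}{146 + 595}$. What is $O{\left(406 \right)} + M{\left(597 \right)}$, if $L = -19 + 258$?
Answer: $- \frac{138950}{741} \approx -187.52$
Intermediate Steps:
$y = \frac{1}{741} \approx 0.0013495$
$L = 239$
$M{\left(u \right)} = - \frac{239}{741} + \frac{u}{741}$ ($M{\left(u \right)} = \frac{u - 239}{741} = \frac{-239 + u}{741} = - \frac{239}{741} + \frac{u}{741}$)
$O{\left(406 \right)} + M{\left(597 \right)} = \left(218 - 406\right) + \left(- \frac{239}{741} + \frac{1}{741} \cdot 597\right) = \left(218 - 406\right) + \left(- \frac{239}{741} + \frac{199}{247}\right) = -188 + \frac{358}{741} = - \frac{138950}{741}$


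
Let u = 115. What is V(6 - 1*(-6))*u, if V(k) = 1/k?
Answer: 115/12 ≈ 9.5833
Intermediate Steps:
V(6 - 1*(-6))*u = 115/(6 - 1*(-6)) = 115/(6 + 6) = 115/12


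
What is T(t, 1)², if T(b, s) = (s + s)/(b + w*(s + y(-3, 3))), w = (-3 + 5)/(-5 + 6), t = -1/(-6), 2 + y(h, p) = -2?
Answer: 144/1225 ≈ 0.11755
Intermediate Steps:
y(h, p) = -4 (y(h, p) = -2 - 2 = -4)
t = ⅙ (t = -1*(-⅙) = ⅙ ≈ 0.16667)
w = 2 (w = 2/1 = 2*1 = 2)
T(b, s) = 2*s/(-8 + b + 2*s) (T(b, s) = (s + s)/(b + 2*(s - 4)) = (2*s)/(b + 2*(-4 + s)) = (2*s)/(b + (-8 + 2*s)) = (2*s)/(-8 + b + 2*s) = 2*s/(-8 + b + 2*s))
T(t, 1)² = (2*1/(-8 + ⅙ + 2*1))² = (2*1/(-8 + ⅙ + 2))² = (2*1/(-35/6))² = (2*1*(-6/35))² = (-12/35)² = 144/1225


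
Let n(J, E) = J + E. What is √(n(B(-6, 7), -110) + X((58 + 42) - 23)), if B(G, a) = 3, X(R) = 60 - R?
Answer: 2*I*√31 ≈ 11.136*I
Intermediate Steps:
n(J, E) = E + J
√(n(B(-6, 7), -110) + X((58 + 42) - 23)) = √((-110 + 3) + (60 - ((58 + 42) - 23))) = √(-107 + (60 - (100 - 23))) = √(-107 + (60 - 1*77)) = √(-107 + (60 - 77)) = √(-107 - 17) = √(-124) = 2*I*√31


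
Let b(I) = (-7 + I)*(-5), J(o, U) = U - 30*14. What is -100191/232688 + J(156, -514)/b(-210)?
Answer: -326037827/252466480 ≈ -1.2914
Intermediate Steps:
J(o, U) = -420 + U (J(o, U) = U - 420 = -420 + U)
b(I) = 35 - 5*I
-100191/232688 + J(156, -514)/b(-210) = -100191/232688 + (-420 - 514)/(35 - 5*(-210)) = -100191*1/232688 - 934/(35 + 1050) = -100191/232688 - 934/1085 = -326037827/252466480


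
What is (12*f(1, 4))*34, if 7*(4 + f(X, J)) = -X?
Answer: -11832/7 ≈ -1690.3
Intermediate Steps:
f(X, J) = -4 - X/7 (f(X, J) = -4 + (-X)/7 = -4 - X/7)
(12*f(1, 4))*34 = (12*(-4 - ⅐*1))*34 = (12*(-4 - ⅐))*34 = (12*(-29/7))*34 = -348/7*34 = -11832/7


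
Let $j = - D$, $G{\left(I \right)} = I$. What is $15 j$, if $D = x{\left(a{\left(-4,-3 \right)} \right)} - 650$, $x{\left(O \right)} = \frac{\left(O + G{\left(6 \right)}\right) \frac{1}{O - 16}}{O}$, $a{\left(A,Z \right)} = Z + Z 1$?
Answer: $9750$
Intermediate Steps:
$a{\left(A,Z \right)} = 2 Z$ ($a{\left(A,Z \right)} = Z + Z = 2 Z$)
$x{\left(O \right)} = \frac{6 + O}{O \left(-16 + O\right)}$ ($x{\left(O \right)} = \frac{\left(O + 6\right) \frac{1}{O - 16}}{O} = \frac{\left(6 + O\right) \frac{1}{-16 + O}}{O} = \frac{\frac{1}{-16 + O} \left(6 + O\right)}{O} = \frac{6 + O}{O \left(-16 + O\right)}$)
$D = -650$ ($D = \frac{6 + 2 \left(-3\right)}{2 \left(-3\right) \left(-16 + 2 \left(-3\right)\right)} - 650 = \frac{6 - 6}{\left(-6\right) \left(-16 - 6\right)} - 650 = \left(- \frac{1}{6}\right) \frac{1}{-22} \cdot 0 - 650 = \left(- \frac{1}{6}\right) \left(- \frac{1}{22}\right) 0 - 650 = 0 - 650 = -650$)
$j = 650$ ($j = \left(-1\right) \left(-650\right) = 650$)
$15 j = 15 \cdot 650 = 9750$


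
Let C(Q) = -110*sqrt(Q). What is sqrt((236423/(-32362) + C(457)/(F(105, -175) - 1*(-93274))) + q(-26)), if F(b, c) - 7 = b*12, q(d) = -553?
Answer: sqrt(-43346163365334763338 - 90011544471640*sqrt(457))/278139622 ≈ 23.671*I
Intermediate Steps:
F(b, c) = 7 + 12*b (F(b, c) = 7 + b*12 = 7 + 12*b)
sqrt((236423/(-32362) + C(457)/(F(105, -175) - 1*(-93274))) + q(-26)) = sqrt((236423/(-32362) + (-110*sqrt(457))/((7 + 12*105) - 1*(-93274))) - 553) = sqrt((236423*(-1/32362) + (-110*sqrt(457))/((7 + 1260) + 93274)) - 553) = sqrt((-21493/2942 + (-110*sqrt(457))/(1267 + 93274)) - 553) = sqrt((-21493/2942 - 110*sqrt(457)/94541) - 553) = sqrt(-1648419/2942 - 110*sqrt(457)/94541)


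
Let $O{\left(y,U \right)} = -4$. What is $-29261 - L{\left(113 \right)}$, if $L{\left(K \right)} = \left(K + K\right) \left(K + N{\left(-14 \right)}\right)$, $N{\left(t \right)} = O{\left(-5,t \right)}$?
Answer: $-53895$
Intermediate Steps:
$N{\left(t \right)} = -4$
$L{\left(K \right)} = 2 K \left(-4 + K\right)$ ($L{\left(K \right)} = \left(K + K\right) \left(K - 4\right) = 2 K \left(-4 + K\right)$)
$-29261 - L{\left(113 \right)} = -29261 - 2 \cdot 113 \left(-4 + 113\right) = -29261 - 2 \cdot 113 \cdot 109 = -29261 - 24634 = -53895$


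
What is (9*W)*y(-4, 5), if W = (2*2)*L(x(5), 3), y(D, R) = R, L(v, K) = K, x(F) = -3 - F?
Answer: 540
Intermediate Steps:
W = 12 (W = (2*2)*3 = 4*3 = 12)
(9*W)*y(-4, 5) = (9*12)*5 = 108*5 = 540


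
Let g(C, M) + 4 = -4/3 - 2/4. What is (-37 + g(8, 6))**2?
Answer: 66049/36 ≈ 1834.7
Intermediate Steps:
g(C, M) = -35/6 (g(C, M) = -4 + (-4/3 - 2/4) = -4 + (-4*1/3 - 2*1/4) = -4 + (-4/3 - 1/2) = -4 - 11/6 = -35/6)
(-37 + g(8, 6))**2 = (-37 - 35/6)**2 = (-257/6)**2 = 66049/36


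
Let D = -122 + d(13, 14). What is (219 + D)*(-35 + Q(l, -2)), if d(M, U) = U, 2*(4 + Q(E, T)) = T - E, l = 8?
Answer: -4884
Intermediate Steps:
Q(E, T) = -4 + T/2 - E/2 (Q(E, T) = -4 + (T - E)/2 = -4 + (T/2 - E/2) = -4 + T/2 - E/2)
D = -108 (D = -122 + 14 = -108)
(219 + D)*(-35 + Q(l, -2)) = (219 - 108)*(-35 + (-4 + (1/2)*(-2) - 1/2*8)) = 111*(-35 + (-4 - 1 - 4)) = 111*(-35 - 9) = 111*(-44) = -4884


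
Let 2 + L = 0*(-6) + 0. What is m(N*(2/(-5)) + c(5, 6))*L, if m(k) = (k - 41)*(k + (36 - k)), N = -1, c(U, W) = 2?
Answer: 13896/5 ≈ 2779.2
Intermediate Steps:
m(k) = -1476 + 36*k (m(k) = (-41 + k)*36 = -1476 + 36*k)
L = -2 (L = -2 + (0*(-6) + 0) = -2 + (0 + 0) = -2 + 0 = -2)
m(N*(2/(-5)) + c(5, 6))*L = (-1476 + 36*(-2/(-5) + 2))*(-2) = (-1476 + 36*(-2*(-1)/5 + 2))*(-2) = (-1476 + 36*(-1*(-2/5) + 2))*(-2) = (-1476 + 36*(2/5 + 2))*(-2) = (-1476 + 36*(12/5))*(-2) = (-1476 + 432/5)*(-2) = -6948/5*(-2) = 13896/5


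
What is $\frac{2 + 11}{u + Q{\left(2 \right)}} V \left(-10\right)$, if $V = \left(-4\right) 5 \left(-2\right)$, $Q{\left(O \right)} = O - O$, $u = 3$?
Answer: $- \frac{5200}{3} \approx -1733.3$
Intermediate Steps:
$Q{\left(O \right)} = 0$
$V = 40$ ($V = \left(-20\right) \left(-2\right) = 40$)
$\frac{2 + 11}{u + Q{\left(2 \right)}} V \left(-10\right) = \frac{2 + 11}{3 + 0} \cdot 40 \left(-10\right) = \frac{13}{3} \cdot 40 \left(-10\right) = \frac{520}{3} \left(-10\right) = - \frac{5200}{3}$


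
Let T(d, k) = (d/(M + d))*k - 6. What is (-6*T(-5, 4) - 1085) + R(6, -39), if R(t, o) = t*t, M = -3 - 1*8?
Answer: -2041/2 ≈ -1020.5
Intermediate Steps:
M = -11 (M = -3 - 8 = -11)
R(t, o) = t²
T(d, k) = -6 + d*k/(-11 + d) (T(d, k) = (d/(-11 + d))*k - 6 = d*k/(-11 + d) - 6 = -6 + d*k/(-11 + d))
(-6*T(-5, 4) - 1085) + R(6, -39) = (-6*(66 - 6*(-5) - 5*4)/(-11 - 5) - 1085) + 6² = (-6*(66 + 30 - 20)/(-16) - 1085) + 36 = (-(-3)*76/8 - 1085) + 36 = (-6*(-19/4) - 1085) + 36 = (57/2 - 1085) + 36 = -2113/2 + 36 = -2041/2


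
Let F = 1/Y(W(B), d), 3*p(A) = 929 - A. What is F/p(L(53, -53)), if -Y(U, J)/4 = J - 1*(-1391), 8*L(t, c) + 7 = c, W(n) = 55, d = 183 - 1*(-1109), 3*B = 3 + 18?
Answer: -3/10050518 ≈ -2.9849e-7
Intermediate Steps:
B = 7 (B = (3 + 18)/3 = (⅓)*21 = 7)
d = 1292 (d = 183 + 1109 = 1292)
L(t, c) = -7/8 + c/8
Y(U, J) = -5564 - 4*J (Y(U, J) = -4*(J - 1*(-1391)) = -4*(J + 1391) = -4*(1391 + J) = -5564 - 4*J)
p(A) = 929/3 - A/3 (p(A) = (929 - A)/3 = 929/3 - A/3)
F = -1/10732 (F = 1/(-5564 - 4*1292) = 1/(-5564 - 5168) = 1/(-10732) = -1/10732 ≈ -9.3179e-5)
F/p(L(53, -53)) = -1/(10732*(929/3 - (-7/8 + (⅛)*(-53))/3)) = -1/(10732*(929/3 - (-7/8 - 53/8)/3)) = -1/(10732*(929/3 - ⅓*(-15/2))) = -1/(10732*(929/3 + 5/2)) = -1/(10732*1873/6) = -1/10732*6/1873 = -3/10050518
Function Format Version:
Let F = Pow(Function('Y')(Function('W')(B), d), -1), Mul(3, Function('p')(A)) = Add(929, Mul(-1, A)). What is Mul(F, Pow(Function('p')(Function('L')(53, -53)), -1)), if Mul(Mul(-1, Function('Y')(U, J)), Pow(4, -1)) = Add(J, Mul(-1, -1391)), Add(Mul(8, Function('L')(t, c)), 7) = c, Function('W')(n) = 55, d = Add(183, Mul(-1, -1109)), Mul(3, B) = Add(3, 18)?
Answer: Rational(-3, 10050518) ≈ -2.9849e-7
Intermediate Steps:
B = 7 (B = Mul(Rational(1, 3), Add(3, 18)) = Mul(Rational(1, 3), 21) = 7)
d = 1292 (d = Add(183, 1109) = 1292)
Function('L')(t, c) = Add(Rational(-7, 8), Mul(Rational(1, 8), c))
Function('Y')(U, J) = Add(-5564, Mul(-4, J)) (Function('Y')(U, J) = Mul(-4, Add(J, Mul(-1, -1391))) = Mul(-4, Add(J, 1391)) = Mul(-4, Add(1391, J)) = Add(-5564, Mul(-4, J)))
Function('p')(A) = Add(Rational(929, 3), Mul(Rational(-1, 3), A)) (Function('p')(A) = Mul(Rational(1, 3), Add(929, Mul(-1, A))) = Add(Rational(929, 3), Mul(Rational(-1, 3), A)))
F = Rational(-1, 10732) (F = Pow(Add(-5564, Mul(-4, 1292)), -1) = Pow(Add(-5564, -5168), -1) = Pow(-10732, -1) = Rational(-1, 10732) ≈ -9.3179e-5)
Mul(F, Pow(Function('p')(Function('L')(53, -53)), -1)) = Mul(Rational(-1, 10732), Pow(Add(Rational(929, 3), Mul(Rational(-1, 3), Add(Rational(-7, 8), Mul(Rational(1, 8), -53)))), -1)) = Mul(Rational(-1, 10732), Pow(Add(Rational(929, 3), Mul(Rational(-1, 3), Add(Rational(-7, 8), Rational(-53, 8)))), -1)) = Mul(Rational(-1, 10732), Pow(Add(Rational(929, 3), Mul(Rational(-1, 3), Rational(-15, 2))), -1)) = Mul(Rational(-1, 10732), Pow(Add(Rational(929, 3), Rational(5, 2)), -1)) = Mul(Rational(-1, 10732), Pow(Rational(1873, 6), -1)) = Mul(Rational(-1, 10732), Rational(6, 1873)) = Rational(-3, 10050518)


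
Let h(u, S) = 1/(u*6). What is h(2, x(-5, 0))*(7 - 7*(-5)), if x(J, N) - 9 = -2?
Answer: 7/2 ≈ 3.5000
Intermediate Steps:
x(J, N) = 7 (x(J, N) = 9 - 2 = 7)
h(u, S) = 1/(6*u)
h(2, x(-5, 0))*(7 - 7*(-5)) = ((⅙)/2)*(7 - 7*(-5)) = ((⅙)*(½))*(7 + 35) = (1/12)*42 = 7/2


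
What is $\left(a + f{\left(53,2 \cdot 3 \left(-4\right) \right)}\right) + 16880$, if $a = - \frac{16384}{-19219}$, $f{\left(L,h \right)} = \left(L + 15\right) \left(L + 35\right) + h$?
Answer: $\frac{438978344}{19219} \approx 22841.0$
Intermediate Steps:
$f{\left(L,h \right)} = h + \left(15 + L\right) \left(35 + L\right)$ ($f{\left(L,h \right)} = \left(15 + L\right) \left(35 + L\right) + h = h + \left(15 + L\right) \left(35 + L\right)$)
$a = \frac{16384}{19219}$ ($a = \left(-16384\right) \left(- \frac{1}{19219}\right) = \frac{16384}{19219} \approx 0.85249$)
$\left(a + f{\left(53,2 \cdot 3 \left(-4\right) \right)}\right) + 16880 = \left(\frac{16384}{19219} + \left(525 + 2 \cdot 3 \left(-4\right) + 53^{2} + 50 \cdot 53\right)\right) + 16880 = \left(\frac{16384}{19219} + \left(525 + 6 \left(-4\right) + 2809 + 2650\right)\right) + 16880 = \left(\frac{16384}{19219} + \left(525 - 24 + 2809 + 2650\right)\right) + 16880 = \left(\frac{16384}{19219} + 5960\right) + 16880 = \frac{114561624}{19219} + 16880 = \frac{438978344}{19219}$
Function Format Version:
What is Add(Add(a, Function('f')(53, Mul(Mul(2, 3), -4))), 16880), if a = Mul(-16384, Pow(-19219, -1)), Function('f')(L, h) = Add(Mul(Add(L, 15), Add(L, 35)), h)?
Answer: Rational(438978344, 19219) ≈ 22841.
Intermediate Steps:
Function('f')(L, h) = Add(h, Mul(Add(15, L), Add(35, L))) (Function('f')(L, h) = Add(Mul(Add(15, L), Add(35, L)), h) = Add(h, Mul(Add(15, L), Add(35, L))))
a = Rational(16384, 19219) (a = Mul(-16384, Rational(-1, 19219)) = Rational(16384, 19219) ≈ 0.85249)
Add(Add(a, Function('f')(53, Mul(Mul(2, 3), -4))), 16880) = Add(Add(Rational(16384, 19219), Add(525, Mul(Mul(2, 3), -4), Pow(53, 2), Mul(50, 53))), 16880) = Add(Add(Rational(16384, 19219), Add(525, Mul(6, -4), 2809, 2650)), 16880) = Add(Add(Rational(16384, 19219), Add(525, -24, 2809, 2650)), 16880) = Add(Add(Rational(16384, 19219), 5960), 16880) = Add(Rational(114561624, 19219), 16880) = Rational(438978344, 19219)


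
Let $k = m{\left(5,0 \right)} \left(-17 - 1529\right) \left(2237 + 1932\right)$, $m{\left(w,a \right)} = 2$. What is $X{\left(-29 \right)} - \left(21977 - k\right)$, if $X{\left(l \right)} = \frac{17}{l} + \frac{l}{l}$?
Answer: $- \frac{374463213}{29} \approx -1.2913 \cdot 10^{7}$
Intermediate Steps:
$X{\left(l \right)} = 1 + \frac{17}{l}$ ($X{\left(l \right)} = \frac{17}{l} + 1 = 1 + \frac{17}{l}$)
$k = -12890548$ ($k = 2 \left(-17 - 1529\right) \left(2237 + 1932\right) = 2 \left(\left(-1546\right) 4169\right) = 2 \left(-6445274\right) = -12890548$)
$X{\left(-29 \right)} - \left(21977 - k\right) = \frac{17 - 29}{-29} - \left(21977 - -12890548\right) = \left(- \frac{1}{29}\right) \left(-12\right) - \left(21977 + 12890548\right) = \frac{12}{29} - 12912525 = - \frac{374463213}{29}$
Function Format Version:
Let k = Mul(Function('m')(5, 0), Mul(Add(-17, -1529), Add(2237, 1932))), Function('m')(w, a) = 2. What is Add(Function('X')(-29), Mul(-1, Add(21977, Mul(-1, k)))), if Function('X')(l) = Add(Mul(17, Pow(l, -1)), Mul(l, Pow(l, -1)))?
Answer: Rational(-374463213, 29) ≈ -1.2913e+7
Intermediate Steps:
Function('X')(l) = Add(1, Mul(17, Pow(l, -1))) (Function('X')(l) = Add(Mul(17, Pow(l, -1)), 1) = Add(1, Mul(17, Pow(l, -1))))
k = -12890548 (k = Mul(2, Mul(Add(-17, -1529), Add(2237, 1932))) = Mul(2, Mul(-1546, 4169)) = Mul(2, -6445274) = -12890548)
Add(Function('X')(-29), Mul(-1, Add(21977, Mul(-1, k)))) = Add(Mul(Pow(-29, -1), Add(17, -29)), Mul(-1, Add(21977, Mul(-1, -12890548)))) = Add(Mul(Rational(-1, 29), -12), Mul(-1, Add(21977, 12890548))) = Add(Rational(12, 29), Mul(-1, 12912525)) = Add(Rational(12, 29), -12912525) = Rational(-374463213, 29)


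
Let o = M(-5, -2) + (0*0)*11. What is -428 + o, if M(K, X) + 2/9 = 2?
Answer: -3836/9 ≈ -426.22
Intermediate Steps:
M(K, X) = 16/9 (M(K, X) = -2/9 + 2 = 16/9)
o = 16/9 (o = 16/9 + (0*0)*11 = 16/9 + 0*11 = 16/9 + 0 = 16/9 ≈ 1.7778)
-428 + o = -428 + 16/9 = -3836/9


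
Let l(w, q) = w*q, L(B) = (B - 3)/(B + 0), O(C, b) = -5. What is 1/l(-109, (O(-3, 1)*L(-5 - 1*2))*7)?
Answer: 1/5450 ≈ 0.00018349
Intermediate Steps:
L(B) = (-3 + B)/B
l(w, q) = q*w
1/l(-109, (O(-3, 1)*L(-5 - 1*2))*7) = 1/((-5*(-3 + (-5 - 1*2))/(-5 - 1*2)*7)*(-109)) = 1/((-5*(-3 + (-5 - 2))/(-5 - 2)*7)*(-109)) = 1/((-5*(-3 - 7)/(-7)*7)*(-109)) = 1/((-(-5)*(-10)/7*7)*(-109)) = 1/((-5*10/7*7)*(-109)) = 1/(-50/7*7*(-109)) = 1/(-50*(-109)) = 1/5450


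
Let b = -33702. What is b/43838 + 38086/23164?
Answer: 222235235/253865858 ≈ 0.87540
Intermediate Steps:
b/43838 + 38086/23164 = -33702/43838 + 38086/23164 = -33702*1/43838 + 38086*(1/23164) = -16851/21919 + 19043/11582 = 222235235/253865858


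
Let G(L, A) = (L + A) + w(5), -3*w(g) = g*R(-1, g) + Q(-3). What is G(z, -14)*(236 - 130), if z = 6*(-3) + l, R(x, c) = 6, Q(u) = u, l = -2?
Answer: -4558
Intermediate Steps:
z = -20 (z = 6*(-3) - 2 = -18 - 2 = -20)
w(g) = 1 - 2*g (w(g) = -(g*6 - 3)/3 = -(6*g - 3)/3 = -(-3 + 6*g)/3 = 1 - 2*g)
G(L, A) = -9 + A + L (G(L, A) = (L + A) + (1 - 2*5) = (A + L) + (1 - 10) = (A + L) - 9 = -9 + A + L)
G(z, -14)*(236 - 130) = (-9 - 14 - 20)*(236 - 130) = -43*106 = -4558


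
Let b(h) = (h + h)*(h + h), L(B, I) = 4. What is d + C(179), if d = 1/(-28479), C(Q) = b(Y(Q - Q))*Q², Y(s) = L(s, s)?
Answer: 58399720895/28479 ≈ 2.0506e+6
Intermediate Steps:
Y(s) = 4
b(h) = 4*h² (b(h) = (2*h)*(2*h) = 4*h²)
C(Q) = 64*Q² (C(Q) = (4*4²)*Q² = (4*16)*Q² = 64*Q²)
d = -1/28479 ≈ -3.5114e-5
d + C(179) = -1/28479 + 64*179² = -1/28479 + 64*32041 = -1/28479 + 2050624 = 58399720895/28479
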